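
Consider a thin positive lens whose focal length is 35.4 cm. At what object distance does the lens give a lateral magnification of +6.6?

m = −d_i/d_o ⇒ d_i = −m·d_o.
1/f = 1/d_o + 1/d_i = 1/d_o − 1/(m·d_o) = (1 − 1/m)/d_o, so d_o = f(1 − 1/m) = (35.40)(1 − 1/(+6.6)) = 30.0 cm.

30.0 cm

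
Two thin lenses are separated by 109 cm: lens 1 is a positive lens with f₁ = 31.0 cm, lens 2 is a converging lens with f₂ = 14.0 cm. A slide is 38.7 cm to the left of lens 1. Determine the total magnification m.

Lens 1: 1/d_i1 = 1/(31.0) − 1/(38.7) = 0.006418, so d_i1 = 155.8 cm; m₁ = −d_i1/d_o1 = -4.026.
d_o2 = 109 − (155.8) = -46.80 cm (virtual object).
Lens 2: 1/d_i2 = 1/(14.0) − 1/(-46.80) = 0.09280, so d_i2 = 10.78 cm; m₂ = −d_i2/d_o2 = +0.2303.
m = m₁·m₂ = (-4.026)(+0.2303) = -0.927.

m = -0.927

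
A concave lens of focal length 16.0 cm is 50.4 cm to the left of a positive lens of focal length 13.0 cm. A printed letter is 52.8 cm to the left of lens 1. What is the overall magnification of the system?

m = -0.0609

f₁ = −16.0 cm (diverging).
Lens 1: 1/d_i1 = 1/(-16.0) − 1/(52.8) = -0.08144, so d_i1 = -12.28 cm; m₁ = −d_i1/d_o1 = +0.2326.
d_o2 = 50.4 − (-12.28) = 62.68 cm.
Lens 2: 1/d_i2 = 1/(13.0) − 1/(62.68) = 0.06097, so d_i2 = 16.40 cm; m₂ = −d_i2/d_o2 = -0.2617.
m = m₁·m₂ = (+0.2326)(-0.2617) = -0.0609.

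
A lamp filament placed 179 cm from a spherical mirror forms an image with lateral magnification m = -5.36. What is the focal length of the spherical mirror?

f = 151 cm (concave)

m = −d_i/d_o ⇒ d_i = −m·d_o = −(-5.36)·(179) = 959.4 cm.
1/f = 1/d_o + 1/d_i = 1/(179) + 1/(959.4) = 0.006629, so f = 151 cm.
Since f is positive, the spherical mirror is concave.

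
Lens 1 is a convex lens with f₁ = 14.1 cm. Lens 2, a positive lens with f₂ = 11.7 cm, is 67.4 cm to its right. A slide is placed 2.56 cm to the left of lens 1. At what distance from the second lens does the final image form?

14.0 cm

Lens 1: 1/d_i1 = 1/f₁ − 1/d_o1 = 1/(14.1) − 1/(2.56) = -0.3197, so d_i1 = -3.128 cm.
The intermediate image is 3.128 cm to the left of lens 1 (virtual), which is 67.4 − (-3.128) = 70.53 cm to the left of lens 2, so d_o2 = +70.53 cm.
Lens 2: 1/d_i2 = 1/f₂ − 1/d_o2 = 1/(11.7) − 1/(70.53) = 0.07129, so d_i2 = 14.0 cm.
The final image is real, 14.0 cm to the right of lens 2 (overall magnification ≈ -0.24).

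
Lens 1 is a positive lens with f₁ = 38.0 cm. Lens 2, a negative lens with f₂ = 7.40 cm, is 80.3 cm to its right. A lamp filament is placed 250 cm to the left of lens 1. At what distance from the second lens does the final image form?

6.12 cm

Lens 1: 1/d_i1 = 1/f₁ − 1/d_o1 = 1/(38.0) − 1/(250) = 0.02232, so d_i1 = 44.81 cm.
The intermediate image is 44.81 cm to the right of lens 1, which is 80.3 − (44.81) = 35.49 cm to the left of lens 2, so d_o2 = +35.49 cm.
Lens 2 is diverging, so f₂ = −7.40 cm.
Lens 2: 1/d_i2 = 1/f₂ − 1/d_o2 = 1/(-7.40) − 1/(35.49) = -0.1633, so d_i2 = -6.12 cm.
The final image is virtual, 6.12 cm to the left of lens 2 (overall magnification ≈ -0.031).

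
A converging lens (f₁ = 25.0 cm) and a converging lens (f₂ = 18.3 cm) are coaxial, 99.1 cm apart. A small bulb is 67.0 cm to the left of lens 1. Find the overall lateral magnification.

m = +0.266

Lens 1: 1/d_i1 = 1/(25.0) − 1/(67.0) = 0.02507, so d_i1 = 39.88 cm; m₁ = −d_i1/d_o1 = -0.5952.
d_o2 = 99.1 − (39.88) = 59.22 cm.
Lens 2: 1/d_i2 = 1/(18.3) − 1/(59.22) = 0.03776, so d_i2 = 26.48 cm; m₂ = −d_i2/d_o2 = -0.4472.
m = m₁·m₂ = (-0.5952)(-0.4472) = +0.266.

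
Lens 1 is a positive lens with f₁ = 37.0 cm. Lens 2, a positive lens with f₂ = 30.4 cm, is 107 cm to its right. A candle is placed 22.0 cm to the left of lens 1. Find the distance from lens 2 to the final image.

Lens 1: 1/d_i1 = 1/f₁ − 1/d_o1 = 1/(37.0) − 1/(22.0) = -0.01843, so d_i1 = -54.27 cm.
The intermediate image is 54.27 cm to the left of lens 1 (virtual), which is 107 − (-54.27) = 161.3 cm to the left of lens 2, so d_o2 = +161.3 cm.
Lens 2: 1/d_i2 = 1/f₂ − 1/d_o2 = 1/(30.4) − 1/(161.3) = 0.02670, so d_i2 = 37.5 cm.
The final image is real, 37.5 cm to the right of lens 2 (overall magnification ≈ -0.57).

37.5 cm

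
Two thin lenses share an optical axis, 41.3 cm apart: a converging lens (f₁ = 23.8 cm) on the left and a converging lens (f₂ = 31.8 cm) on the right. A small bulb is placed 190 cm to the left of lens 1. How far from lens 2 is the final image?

25.3 cm

Lens 1: 1/d_i1 = 1/f₁ − 1/d_o1 = 1/(23.8) − 1/(190) = 0.03675, so d_i1 = 27.21 cm.
The intermediate image is 27.21 cm to the right of lens 1, which is 41.3 − (27.21) = 14.09 cm to the left of lens 2, so d_o2 = +14.09 cm.
Lens 2: 1/d_i2 = 1/f₂ − 1/d_o2 = 1/(31.8) − 1/(14.09) = -0.03953, so d_i2 = -25.3 cm.
The final image is virtual, 25.3 cm to the left of lens 2 (overall magnification ≈ -0.26).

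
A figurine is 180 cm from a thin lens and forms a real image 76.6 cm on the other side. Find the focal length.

f = 53.7 cm (converging)

Real image ⇒ d_i = +76.6 cm.
1/f = 1/d_o + 1/d_i = 1/(180) + 1/(76.6) = 0.01861, so f = 53.7 cm.
Since f is positive, the thin lens is converging.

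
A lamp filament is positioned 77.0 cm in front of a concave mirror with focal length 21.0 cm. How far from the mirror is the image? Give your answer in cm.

Mirror equation: 1/s_i = 1/f − 1/s_o = 1/(21.00) − 1/(77.0) = 0.04762 − 0.01299 = 0.03463, so s_i = 28.9 cm.
The image is real, inverted and reduced, in front of the mirror.

28.9 cm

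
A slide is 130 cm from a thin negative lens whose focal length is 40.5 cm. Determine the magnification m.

m = +0.238

For a negative lens, f = -40.5 cm.
1/d_i = 1/f − 1/d_o = 1/(-40.50) − 1/(130) = -0.03238, so d_i = -30.88 cm.
m = −d_i/d_o = −(-30.88)/(130) = +0.238.
The image is virtual, upright and reduced, on the same side as the object.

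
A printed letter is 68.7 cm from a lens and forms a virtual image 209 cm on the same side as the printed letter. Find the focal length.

f = 102 cm (converging)

Virtual image ⇒ d_i = −209 cm.
1/f = 1/d_o + 1/d_i = 1/(68.7) + 1/(-209) = 0.009771, so f = 102 cm.
Since f is positive, the lens is converging.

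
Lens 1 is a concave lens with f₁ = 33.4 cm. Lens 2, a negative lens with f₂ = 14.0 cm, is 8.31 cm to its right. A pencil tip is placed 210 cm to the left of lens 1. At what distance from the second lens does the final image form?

Lens 1 is diverging, so f₁ = −33.4 cm.
Lens 1: 1/d_i1 = 1/f₁ − 1/d_o1 = 1/(-33.4) − 1/(210) = -0.03470, so d_i1 = -28.82 cm.
The intermediate image is 28.82 cm to the left of lens 1 (virtual), which is 8.31 − (-28.82) = 37.13 cm to the left of lens 2, so d_o2 = +37.13 cm.
Lens 2 is diverging, so f₂ = −14.0 cm.
Lens 2: 1/d_i2 = 1/f₂ − 1/d_o2 = 1/(-14.0) − 1/(37.13) = -0.09836, so d_i2 = -10.2 cm.
The final image is virtual, 10.2 cm to the left of lens 2 (overall magnification ≈ 0.038).

10.2 cm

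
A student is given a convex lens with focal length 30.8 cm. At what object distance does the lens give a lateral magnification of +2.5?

m = −d_i/d_o ⇒ d_i = −m·d_o.
1/f = 1/d_o + 1/d_i = 1/d_o − 1/(m·d_o) = (1 − 1/m)/d_o, so d_o = f(1 − 1/m) = (30.80)(1 − 1/(+2.5)) = 18.5 cm.

18.5 cm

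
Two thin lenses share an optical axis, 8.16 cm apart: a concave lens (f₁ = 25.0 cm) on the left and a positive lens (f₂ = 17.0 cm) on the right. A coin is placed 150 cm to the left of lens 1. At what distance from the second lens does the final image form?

Lens 1 is diverging, so f₁ = −25.0 cm.
Lens 1: 1/d_i1 = 1/f₁ − 1/d_o1 = 1/(-25.0) − 1/(150) = -0.04667, so d_i1 = -21.43 cm.
The intermediate image is 21.43 cm to the left of lens 1 (virtual), which is 8.16 − (-21.43) = 29.59 cm to the left of lens 2, so d_o2 = +29.59 cm.
Lens 2: 1/d_i2 = 1/f₂ − 1/d_o2 = 1/(17.0) − 1/(29.59) = 0.02503, so d_i2 = 40.0 cm.
The final image is real, 40.0 cm to the right of lens 2 (overall magnification ≈ -0.19).

40.0 cm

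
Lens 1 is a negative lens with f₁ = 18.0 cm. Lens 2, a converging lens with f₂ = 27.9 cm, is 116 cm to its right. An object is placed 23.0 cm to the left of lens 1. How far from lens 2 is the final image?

35.8 cm

Lens 1 is diverging, so f₁ = −18.0 cm.
Lens 1: 1/d_i1 = 1/f₁ − 1/d_o1 = 1/(-18.0) − 1/(23.0) = -0.09903, so d_i1 = -10.10 cm.
The intermediate image is 10.10 cm to the left of lens 1 (virtual), which is 116 − (-10.10) = 126.1 cm to the left of lens 2, so d_o2 = +126.1 cm.
Lens 2: 1/d_i2 = 1/f₂ − 1/d_o2 = 1/(27.9) − 1/(126.1) = 0.02791, so d_i2 = 35.8 cm.
The final image is real, 35.8 cm to the right of lens 2 (overall magnification ≈ -0.12).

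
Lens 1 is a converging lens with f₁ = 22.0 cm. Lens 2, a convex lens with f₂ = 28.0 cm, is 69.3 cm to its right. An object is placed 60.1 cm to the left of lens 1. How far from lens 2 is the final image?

147 cm

Lens 1: 1/d_i1 = 1/f₁ − 1/d_o1 = 1/(22.0) − 1/(60.1) = 0.02882, so d_i1 = 34.70 cm.
The intermediate image is 34.70 cm to the right of lens 1, which is 69.3 − (34.70) = 34.60 cm to the left of lens 2, so d_o2 = +34.60 cm.
Lens 2: 1/d_i2 = 1/f₂ − 1/d_o2 = 1/(28.0) − 1/(34.60) = 0.006813, so d_i2 = 147 cm.
The final image is real, 147 cm to the right of lens 2 (overall magnification ≈ 2.5).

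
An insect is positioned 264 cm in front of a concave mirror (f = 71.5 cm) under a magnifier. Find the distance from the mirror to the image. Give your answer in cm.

98.1 cm

Mirror equation: 1/d_i = 1/f − 1/d_o = 1/(71.50) − 1/(264) = 0.01399 − 0.003788 = 0.01020, so d_i = 98.1 cm.
The image is real, inverted and reduced, in front of the mirror.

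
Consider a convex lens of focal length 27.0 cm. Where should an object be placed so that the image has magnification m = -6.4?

31.2 cm

m = −d_i/d_o ⇒ d_i = −m·d_o.
1/f = 1/d_o + 1/d_i = 1/d_o − 1/(m·d_o) = (1 − 1/m)/d_o, so d_o = f(1 − 1/m) = (27.00)(1 − 1/(-6.4)) = 31.2 cm.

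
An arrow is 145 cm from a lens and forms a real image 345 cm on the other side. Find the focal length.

Real image ⇒ d_i = +345 cm.
1/f = 1/d_o + 1/d_i = 1/(145) + 1/(345) = 0.009795, so f = 102 cm.
Since f is positive, the lens is converging.

f = 102 cm (converging)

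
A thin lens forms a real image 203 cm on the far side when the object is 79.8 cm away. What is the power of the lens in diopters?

P = +1.75 D

d_i = +203 cm.
1/f = 1/d_o + 1/d_i = 1/(79.8) + 1/(203) = 0.01746 cm⁻¹.
f = 57.28 cm = 0.5728 m, so P = 1/f = +1.75 D.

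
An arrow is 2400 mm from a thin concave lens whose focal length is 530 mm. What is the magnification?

For a concave lens, f = -530 mm.
1/d_i = 1/f − 1/d_o = 1/(-530.0) − 1/(2400) = -0.002303, so d_i = -434.1 mm.
m = −d_i/d_o = −(-434.1)/(2400) = +0.181.
The image is virtual, upright and reduced, on the same side as the object.

m = +0.181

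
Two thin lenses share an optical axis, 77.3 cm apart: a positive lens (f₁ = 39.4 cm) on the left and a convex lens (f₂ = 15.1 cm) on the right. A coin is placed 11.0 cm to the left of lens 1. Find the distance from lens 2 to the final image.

Lens 1: 1/d_i1 = 1/f₁ − 1/d_o1 = 1/(39.4) − 1/(11.0) = -0.06553, so d_i1 = -15.26 cm.
The intermediate image is 15.26 cm to the left of lens 1 (virtual), which is 77.3 − (-15.26) = 92.56 cm to the left of lens 2, so d_o2 = +92.56 cm.
Lens 2: 1/d_i2 = 1/f₂ − 1/d_o2 = 1/(15.1) − 1/(92.56) = 0.05542, so d_i2 = 18.0 cm.
The final image is real, 18.0 cm to the right of lens 2 (overall magnification ≈ -0.27).

18.0 cm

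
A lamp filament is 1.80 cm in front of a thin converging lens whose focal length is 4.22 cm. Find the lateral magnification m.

1/d_i = 1/f − 1/d_o = 1/(4.220) − 1/(1.80) = -0.3186, so d_i = -3.139 cm.
m = −d_i/d_o = −(-3.139)/(1.80) = +1.74.
The image is virtual, upright and enlarged, on the same side as the object.

m = +1.74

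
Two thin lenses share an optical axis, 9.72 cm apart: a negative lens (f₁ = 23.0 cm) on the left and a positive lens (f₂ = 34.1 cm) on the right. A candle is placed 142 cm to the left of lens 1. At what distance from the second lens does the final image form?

219 cm

Lens 1 is diverging, so f₁ = −23.0 cm.
Lens 1: 1/d_i1 = 1/f₁ − 1/d_o1 = 1/(-23.0) − 1/(142) = -0.05052, so d_i1 = -19.79 cm.
The intermediate image is 19.79 cm to the left of lens 1 (virtual), which is 9.72 − (-19.79) = 29.51 cm to the left of lens 2, so d_o2 = +29.51 cm.
Lens 2: 1/d_i2 = 1/f₂ − 1/d_o2 = 1/(34.1) − 1/(29.51) = -0.004561, so d_i2 = -219 cm.
The final image is virtual, 219 cm to the left of lens 2 (overall magnification ≈ 1.0).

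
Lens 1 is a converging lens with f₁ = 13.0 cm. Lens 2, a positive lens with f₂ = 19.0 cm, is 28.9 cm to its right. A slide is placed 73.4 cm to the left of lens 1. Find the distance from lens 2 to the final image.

Lens 1: 1/d_i1 = 1/f₁ − 1/d_o1 = 1/(13.0) − 1/(73.4) = 0.06330, so d_i1 = 15.80 cm.
The intermediate image is 15.80 cm to the right of lens 1, which is 28.9 − (15.80) = 13.10 cm to the left of lens 2, so d_o2 = +13.10 cm.
Lens 2: 1/d_i2 = 1/f₂ − 1/d_o2 = 1/(19.0) − 1/(13.10) = -0.02370, so d_i2 = -42.2 cm.
The final image is virtual, 42.2 cm to the left of lens 2 (overall magnification ≈ -0.69).

42.2 cm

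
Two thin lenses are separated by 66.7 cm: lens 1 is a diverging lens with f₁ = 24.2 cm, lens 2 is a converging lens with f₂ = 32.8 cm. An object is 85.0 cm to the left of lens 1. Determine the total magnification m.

m = -0.138

f₁ = −24.2 cm (diverging).
Lens 1: 1/d_i1 = 1/(-24.2) − 1/(85.0) = -0.05309, so d_i1 = -18.84 cm; m₁ = −d_i1/d_o1 = +0.2216.
d_o2 = 66.7 − (-18.84) = 85.54 cm.
Lens 2: 1/d_i2 = 1/(32.8) − 1/(85.54) = 0.01880, so d_i2 = 53.20 cm; m₂ = −d_i2/d_o2 = -0.6219.
m = m₁·m₂ = (+0.2216)(-0.6219) = -0.138.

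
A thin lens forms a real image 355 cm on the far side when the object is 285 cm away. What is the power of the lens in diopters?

P = +0.633 D

d_i = +355 cm.
1/f = 1/d_o + 1/d_i = 1/(285) + 1/(355) = 0.006326 cm⁻¹.
f = 158.1 cm = 1.581 m, so P = 1/f = +0.633 D.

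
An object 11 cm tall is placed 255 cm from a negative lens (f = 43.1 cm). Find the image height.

For a negative lens, f = -43.1 cm.
1/d_i = 1/f − 1/d_o = 1/(-43.10) − 1/(255) = -0.02712, so d_i = -36.87 cm.
m = −d_i/d_o = +0.1446.
|h_i| = |m|·h_o = 0.1446 × 11 = 1.59 cm. The image is virtual, upright and reduced, on the same side as the object.

1.59 cm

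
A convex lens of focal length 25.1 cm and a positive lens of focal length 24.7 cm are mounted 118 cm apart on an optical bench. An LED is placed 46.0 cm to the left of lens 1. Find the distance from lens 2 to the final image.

Lens 1: 1/d_i1 = 1/f₁ − 1/d_o1 = 1/(25.1) − 1/(46.0) = 0.01810, so d_i1 = 55.24 cm.
The intermediate image is 55.24 cm to the right of lens 1, which is 118 − (55.24) = 62.76 cm to the left of lens 2, so d_o2 = +62.76 cm.
Lens 2: 1/d_i2 = 1/f₂ − 1/d_o2 = 1/(24.7) − 1/(62.76) = 0.02455, so d_i2 = 40.7 cm.
The final image is real, 40.7 cm to the right of lens 2 (overall magnification ≈ 0.78).

40.7 cm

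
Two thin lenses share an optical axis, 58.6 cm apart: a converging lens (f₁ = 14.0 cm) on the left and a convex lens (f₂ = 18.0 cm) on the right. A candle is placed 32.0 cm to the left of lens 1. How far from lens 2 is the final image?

Lens 1: 1/d_i1 = 1/f₁ − 1/d_o1 = 1/(14.0) − 1/(32.0) = 0.04018, so d_i1 = 24.89 cm.
The intermediate image is 24.89 cm to the right of lens 1, which is 58.6 − (24.89) = 33.71 cm to the left of lens 2, so d_o2 = +33.71 cm.
Lens 2: 1/d_i2 = 1/f₂ − 1/d_o2 = 1/(18.0) − 1/(33.71) = 0.02589, so d_i2 = 38.6 cm.
The final image is real, 38.6 cm to the right of lens 2 (overall magnification ≈ 0.89).

38.6 cm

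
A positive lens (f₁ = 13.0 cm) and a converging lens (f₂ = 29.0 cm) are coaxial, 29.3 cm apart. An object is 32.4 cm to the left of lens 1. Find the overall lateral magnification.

m = -0.908

Lens 1: 1/d_i1 = 1/(13.0) − 1/(32.4) = 0.04606, so d_i1 = 21.71 cm; m₁ = −d_i1/d_o1 = -0.6701.
d_o2 = 29.3 − (21.71) = 7.590 cm.
Lens 2: 1/d_i2 = 1/(29.0) − 1/(7.590) = -0.09727, so d_i2 = -10.28 cm; m₂ = −d_i2/d_o2 = +1.355.
m = m₁·m₂ = (-0.6701)(+1.355) = -0.908.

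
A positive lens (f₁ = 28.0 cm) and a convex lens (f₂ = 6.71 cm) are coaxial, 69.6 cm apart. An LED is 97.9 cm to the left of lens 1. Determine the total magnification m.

Lens 1: 1/d_i1 = 1/(28.0) − 1/(97.9) = 0.02550, so d_i1 = 39.22 cm; m₁ = −d_i1/d_o1 = -0.4006.
d_o2 = 69.6 − (39.22) = 30.38 cm.
Lens 2: 1/d_i2 = 1/(6.71) − 1/(30.38) = 0.1161, so d_i2 = 8.612 cm; m₂ = −d_i2/d_o2 = -0.2835.
m = m₁·m₂ = (-0.4006)(-0.2835) = +0.114.

m = +0.114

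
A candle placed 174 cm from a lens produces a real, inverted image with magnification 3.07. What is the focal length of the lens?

f = 131 cm (converging)

m = −d_i/d_o ⇒ d_i = −m·d_o = −(-3.07)·(174) = 534.2 cm.
1/f = 1/d_o + 1/d_i = 1/(174) + 1/(534.2) = 0.007619, so f = 131 cm.
Since f is positive, the lens is converging.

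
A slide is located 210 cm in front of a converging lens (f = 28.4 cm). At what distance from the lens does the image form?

Lens equation: 1/d_i = 1/f − 1/d_o = 1/(28.40) − 1/(210) = 0.03521 − 0.004762 = 0.03045, so d_i = 32.8 cm.
The image is real, inverted and reduced, on the far side of the lens.

32.8 cm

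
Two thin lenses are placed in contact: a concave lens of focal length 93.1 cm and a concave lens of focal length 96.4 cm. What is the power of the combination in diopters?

P₁ = 1/f₁ = 1/(-0.931 m) = -1.074 D; P₂ = 1/f₂ = 1/(-0.964 m) = -1.037 D.
For thin lenses in contact, P = P₁ + P₂ = (-1.074) + (-1.037) = -2.11 D.

P = -2.11 D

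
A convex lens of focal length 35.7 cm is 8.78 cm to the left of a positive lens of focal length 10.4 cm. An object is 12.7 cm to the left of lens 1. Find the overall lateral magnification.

Lens 1: 1/d_i1 = 1/(35.7) − 1/(12.7) = -0.05073, so d_i1 = -19.71 cm; m₁ = −d_i1/d_o1 = +1.552.
d_o2 = 8.78 − (-19.71) = 28.49 cm.
Lens 2: 1/d_i2 = 1/(10.4) − 1/(28.49) = 0.06105, so d_i2 = 16.38 cm; m₂ = −d_i2/d_o2 = -0.5749.
m = m₁·m₂ = (+1.552)(-0.5749) = -0.892.

m = -0.892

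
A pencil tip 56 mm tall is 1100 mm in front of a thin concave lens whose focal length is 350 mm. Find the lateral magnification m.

m = +0.241

For a concave lens, f = -350 mm.
1/d_i = 1/f − 1/d_o = 1/(-350.0) − 1/(1100) = -0.003766, so d_i = -265.5 mm.
m = −d_i/d_o = −(-265.5)/(1100) = +0.241.
The image is virtual, upright and reduced, on the same side as the object.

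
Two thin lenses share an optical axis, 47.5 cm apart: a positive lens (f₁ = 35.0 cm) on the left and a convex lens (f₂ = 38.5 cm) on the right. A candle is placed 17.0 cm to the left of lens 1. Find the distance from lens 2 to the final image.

73.7 cm

Lens 1: 1/d_i1 = 1/f₁ − 1/d_o1 = 1/(35.0) − 1/(17.0) = -0.03025, so d_i1 = -33.06 cm.
The intermediate image is 33.06 cm to the left of lens 1 (virtual), which is 47.5 − (-33.06) = 80.56 cm to the left of lens 2, so d_o2 = +80.56 cm.
Lens 2: 1/d_i2 = 1/f₂ − 1/d_o2 = 1/(38.5) − 1/(80.56) = 0.01356, so d_i2 = 73.7 cm.
The final image is real, 73.7 cm to the right of lens 2 (overall magnification ≈ -1.8).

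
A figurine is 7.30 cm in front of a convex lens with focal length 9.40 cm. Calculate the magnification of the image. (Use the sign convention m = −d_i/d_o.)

m = +4.48

1/d_i = 1/f − 1/d_o = 1/(9.400) − 1/(7.30) = -0.03060, so d_i = -32.68 cm.
m = −d_i/d_o = −(-32.68)/(7.30) = +4.48.
The image is virtual, upright and enlarged, on the same side as the object.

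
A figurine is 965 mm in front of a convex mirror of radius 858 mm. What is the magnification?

m = +0.308

f = R/2 = 858/2 = 429.0 mm; for a convex mirror, f = -429.0 mm.
1/d_i = 1/f − 1/d_o = 1/(-429.0) − 1/(965) = -0.003367, so d_i = -297.0 mm.
m = −d_i/d_o = −(-297.0)/(965) = +0.308.
The image is virtual, upright and reduced, behind the mirror.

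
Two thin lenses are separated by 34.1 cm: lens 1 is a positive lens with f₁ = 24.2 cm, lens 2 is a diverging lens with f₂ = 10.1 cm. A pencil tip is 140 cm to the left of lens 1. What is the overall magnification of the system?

Lens 1: 1/d_i1 = 1/(24.2) − 1/(140) = 0.03418, so d_i1 = 29.26 cm; m₁ = −d_i1/d_o1 = -0.2090.
d_o2 = 34.1 − (29.26) = 4.840 cm.
f₂ = −10.1 cm (diverging).
Lens 2: 1/d_i2 = 1/(-10.1) − 1/(4.840) = -0.3056, so d_i2 = -3.272 cm; m₂ = −d_i2/d_o2 = +0.6760.
m = m₁·m₂ = (-0.2090)(+0.6760) = -0.141.

m = -0.141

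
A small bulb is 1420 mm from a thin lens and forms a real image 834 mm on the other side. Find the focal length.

Real image ⇒ d_i = +834 mm.
1/f = 1/d_o + 1/d_i = 1/(1420) + 1/(834) = 0.001903, so f = 525 mm.
Since f is positive, the thin lens is converging.

f = 525 mm (converging)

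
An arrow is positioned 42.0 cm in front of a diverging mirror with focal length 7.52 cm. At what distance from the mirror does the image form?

6.38 cm

For a diverging mirror, f = -7.52 cm.
Mirror equation: 1/s_i = 1/f − 1/s_o = 1/(-7.520) − 1/(42.0) = -0.1330 − 0.02381 = -0.1568, so s_i = -6.38 cm.
The image is virtual, upright and reduced, behind the mirror.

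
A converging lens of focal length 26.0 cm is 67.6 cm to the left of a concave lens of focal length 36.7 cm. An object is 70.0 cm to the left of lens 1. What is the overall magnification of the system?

m = -0.345

Lens 1: 1/d_i1 = 1/(26.0) − 1/(70.0) = 0.02418, so d_i1 = 41.36 cm; m₁ = −d_i1/d_o1 = -0.5909.
d_o2 = 67.6 − (41.36) = 26.24 cm.
f₂ = −36.7 cm (diverging).
Lens 2: 1/d_i2 = 1/(-36.7) − 1/(26.24) = -0.06536, so d_i2 = -15.30 cm; m₂ = −d_i2/d_o2 = +0.5831.
m = m₁·m₂ = (-0.5909)(+0.5831) = -0.345.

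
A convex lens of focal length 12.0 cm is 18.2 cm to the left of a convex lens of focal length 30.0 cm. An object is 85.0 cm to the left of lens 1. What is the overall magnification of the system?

m = -0.191

Lens 1: 1/d_i1 = 1/(12.0) − 1/(85.0) = 0.07157, so d_i1 = 13.97 cm; m₁ = −d_i1/d_o1 = -0.1644.
d_o2 = 18.2 − (13.97) = 4.230 cm.
Lens 2: 1/d_i2 = 1/(30.0) − 1/(4.230) = -0.2031, so d_i2 = -4.924 cm; m₂ = −d_i2/d_o2 = +1.164.
m = m₁·m₂ = (-0.1644)(+1.164) = -0.191.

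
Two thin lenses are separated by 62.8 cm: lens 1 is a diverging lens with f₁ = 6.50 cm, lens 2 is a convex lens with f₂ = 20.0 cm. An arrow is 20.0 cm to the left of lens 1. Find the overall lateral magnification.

m = -0.103

f₁ = −6.50 cm (diverging).
Lens 1: 1/d_i1 = 1/(-6.50) − 1/(20.0) = -0.2038, so d_i1 = -4.906 cm; m₁ = −d_i1/d_o1 = +0.2453.
d_o2 = 62.8 − (-4.906) = 67.71 cm.
Lens 2: 1/d_i2 = 1/(20.0) − 1/(67.71) = 0.03523, so d_i2 = 28.38 cm; m₂ = −d_i2/d_o2 = -0.4192.
m = m₁·m₂ = (+0.2453)(-0.4192) = -0.103.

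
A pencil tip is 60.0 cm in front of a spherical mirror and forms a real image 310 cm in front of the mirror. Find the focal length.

Real image ⇒ d_i = +310 cm.
1/f = 1/d_o + 1/d_i = 1/(60.0) + 1/(310) = 0.01989, so f = 50.3 cm.
Since f is positive, the spherical mirror is concave.

f = 50.3 cm (concave)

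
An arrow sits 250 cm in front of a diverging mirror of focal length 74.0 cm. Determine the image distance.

For a diverging mirror, f = -74.0 cm.
Mirror equation: 1/d_i = 1/f − 1/d_o = 1/(-74.00) − 1/(250) = -0.01351 − 0.004000 = -0.01751, so d_i = -57.1 cm.
The image is virtual, upright and reduced, behind the mirror.

57.1 cm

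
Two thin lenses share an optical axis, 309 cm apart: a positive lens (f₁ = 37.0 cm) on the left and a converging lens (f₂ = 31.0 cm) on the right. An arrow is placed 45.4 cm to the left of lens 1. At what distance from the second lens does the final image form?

Lens 1: 1/d_i1 = 1/f₁ − 1/d_o1 = 1/(37.0) − 1/(45.4) = 0.005001, so d_i1 = 200.0 cm.
The intermediate image is 200.0 cm to the right of lens 1, which is 309 − (200.0) = 109.0 cm to the left of lens 2, so d_o2 = +109.0 cm.
Lens 2: 1/d_i2 = 1/f₂ − 1/d_o2 = 1/(31.0) − 1/(109.0) = 0.02308, so d_i2 = 43.3 cm.
The final image is real, 43.3 cm to the right of lens 2 (overall magnification ≈ 1.8).

43.3 cm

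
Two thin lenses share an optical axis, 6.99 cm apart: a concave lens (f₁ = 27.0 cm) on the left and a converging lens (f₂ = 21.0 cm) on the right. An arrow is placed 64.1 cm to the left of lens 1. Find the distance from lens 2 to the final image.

109 cm

Lens 1 is diverging, so f₁ = −27.0 cm.
Lens 1: 1/d_i1 = 1/f₁ − 1/d_o1 = 1/(-27.0) − 1/(64.1) = -0.05264, so d_i1 = -19.00 cm.
The intermediate image is 19.00 cm to the left of lens 1 (virtual), which is 6.99 − (-19.00) = 25.99 cm to the left of lens 2, so d_o2 = +25.99 cm.
Lens 2: 1/d_i2 = 1/f₂ − 1/d_o2 = 1/(21.0) − 1/(25.99) = 0.009143, so d_i2 = 109 cm.
The final image is real, 109 cm to the right of lens 2 (overall magnification ≈ -1.2).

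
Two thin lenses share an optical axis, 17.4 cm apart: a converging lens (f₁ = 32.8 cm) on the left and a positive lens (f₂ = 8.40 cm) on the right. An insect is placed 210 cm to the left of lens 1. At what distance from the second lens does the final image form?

Lens 1: 1/d_i1 = 1/f₁ − 1/d_o1 = 1/(32.8) − 1/(210) = 0.02573, so d_i1 = 38.87 cm.
The intermediate image is 38.87 cm to the right of lens 1, which lies 21.47 cm to the right of lens 2 — a virtual object — so d_o2 = −21.47 cm.
Lens 2: 1/d_i2 = 1/f₂ − 1/d_o2 = 1/(8.40) − 1/(-21.47) = 0.1656, so d_i2 = 6.04 cm.
The final image is real, 6.04 cm to the right of lens 2 (overall magnification ≈ -0.052).

6.04 cm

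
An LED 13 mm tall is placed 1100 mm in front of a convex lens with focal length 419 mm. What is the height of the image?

1/d_i = 1/f − 1/d_o = 1/(419.0) − 1/(1100) = 0.001478, so d_i = 676.8 mm.
m = −d_i/d_o = -0.6153.
|h_i| = |m|·h_o = 0.6153 × 13 = 8.00 mm. The image is real, inverted and reduced, on the far side of the lens.

8.00 mm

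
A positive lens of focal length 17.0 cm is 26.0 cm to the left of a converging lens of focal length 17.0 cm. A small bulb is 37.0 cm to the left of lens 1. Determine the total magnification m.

Lens 1: 1/d_i1 = 1/(17.0) − 1/(37.0) = 0.03180, so d_i1 = 31.45 cm; m₁ = −d_i1/d_o1 = -0.8500.
d_o2 = 26.0 − (31.45) = -5.450 cm (virtual object).
Lens 2: 1/d_i2 = 1/(17.0) − 1/(-5.450) = 0.2423, so d_i2 = 4.127 cm; m₂ = −d_i2/d_o2 = +0.7572.
m = m₁·m₂ = (-0.8500)(+0.7572) = -0.644.

m = -0.644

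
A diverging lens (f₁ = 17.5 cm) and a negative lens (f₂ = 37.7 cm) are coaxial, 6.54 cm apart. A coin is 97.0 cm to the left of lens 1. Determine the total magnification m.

m = +0.0976

f₁ = −17.5 cm (diverging).
Lens 1: 1/d_i1 = 1/(-17.5) − 1/(97.0) = -0.06745, so d_i1 = -14.83 cm; m₁ = −d_i1/d_o1 = +0.1529.
d_o2 = 6.54 − (-14.83) = 21.37 cm.
f₂ = −37.7 cm (diverging).
Lens 2: 1/d_i2 = 1/(-37.7) − 1/(21.37) = -0.07332, so d_i2 = -13.64 cm; m₂ = −d_i2/d_o2 = +0.6382.
m = m₁·m₂ = (+0.1529)(+0.6382) = +0.0976.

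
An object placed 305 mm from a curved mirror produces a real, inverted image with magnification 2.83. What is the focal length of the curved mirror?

m = −d_i/d_o ⇒ d_i = −m·d_o = −(-2.83)·(305) = 863.1 mm.
1/f = 1/d_o + 1/d_i = 1/(305) + 1/(863.1) = 0.004437, so f = 225 mm.
Since f is positive, the curved mirror is concave.

f = 225 mm (concave)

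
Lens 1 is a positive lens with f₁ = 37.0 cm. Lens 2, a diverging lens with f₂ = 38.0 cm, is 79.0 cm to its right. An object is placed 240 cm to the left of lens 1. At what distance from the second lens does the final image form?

18.3 cm

Lens 1: 1/d_i1 = 1/f₁ − 1/d_o1 = 1/(37.0) − 1/(240) = 0.02286, so d_i1 = 43.74 cm.
The intermediate image is 43.74 cm to the right of lens 1, which is 79.0 − (43.74) = 35.26 cm to the left of lens 2, so d_o2 = +35.26 cm.
Lens 2 is diverging, so f₂ = −38.0 cm.
Lens 2: 1/d_i2 = 1/f₂ − 1/d_o2 = 1/(-38.0) − 1/(35.26) = -0.05468, so d_i2 = -18.3 cm.
The final image is virtual, 18.3 cm to the left of lens 2 (overall magnification ≈ -0.095).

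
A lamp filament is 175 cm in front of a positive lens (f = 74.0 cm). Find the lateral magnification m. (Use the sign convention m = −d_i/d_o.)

m = -0.733

1/d_i = 1/f − 1/d_o = 1/(74.00) − 1/(175) = 0.007799, so d_i = 128.2 cm.
m = −d_i/d_o = −(128.2)/(175) = -0.733.
The image is real, inverted and reduced, on the far side of the lens.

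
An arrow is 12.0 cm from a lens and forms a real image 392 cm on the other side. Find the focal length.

f = 11.6 cm (converging)

Real image ⇒ d_i = +392 cm.
1/f = 1/d_o + 1/d_i = 1/(12.0) + 1/(392) = 0.08588, so f = 11.6 cm.
Since f is positive, the lens is converging.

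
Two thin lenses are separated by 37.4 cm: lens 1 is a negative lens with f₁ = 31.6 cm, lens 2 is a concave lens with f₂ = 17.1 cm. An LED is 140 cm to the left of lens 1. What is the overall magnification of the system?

f₁ = −31.6 cm (diverging).
Lens 1: 1/d_i1 = 1/(-31.6) − 1/(140) = -0.03879, so d_i1 = -25.78 cm; m₁ = −d_i1/d_o1 = +0.1841.
d_o2 = 37.4 − (-25.78) = 63.18 cm.
f₂ = −17.1 cm (diverging).
Lens 2: 1/d_i2 = 1/(-17.1) − 1/(63.18) = -0.07431, so d_i2 = -13.46 cm; m₂ = −d_i2/d_o2 = +0.2130.
m = m₁·m₂ = (+0.1841)(+0.2130) = +0.0392.

m = +0.0392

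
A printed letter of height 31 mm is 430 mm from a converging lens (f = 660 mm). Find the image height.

1/d_i = 1/f − 1/d_o = 1/(660.0) − 1/(430) = -0.0008104, so d_i = -1234 mm.
m = −d_i/d_o = +2.870.
|h_i| = |m|·h_o = 2.870 × 31 = 89.0 mm. The image is virtual, upright and enlarged, on the same side as the object.

89.0 mm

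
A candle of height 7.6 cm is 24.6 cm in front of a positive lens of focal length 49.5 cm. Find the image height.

15.1 cm

1/d_i = 1/f − 1/d_o = 1/(49.50) − 1/(24.6) = -0.02045, so d_i = -48.90 cm.
m = −d_i/d_o = +1.988.
|h_i| = |m|·h_o = 1.988 × 7.6 = 15.1 cm. The image is virtual, upright and enlarged, on the same side as the object.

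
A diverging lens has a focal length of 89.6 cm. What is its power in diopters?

P = -1.12 D

For a diverging lens, f = −89.6 cm.
f = -89.6 cm = -0.896 m.
P = 1/f = 1/(-0.896 m) = -1.12 D.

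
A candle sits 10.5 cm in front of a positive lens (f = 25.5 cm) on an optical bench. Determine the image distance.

17.9 cm

Lens equation: 1/q = 1/f − 1/p = 1/(25.50) − 1/(10.5) = 0.03922 − 0.09524 = -0.05602, so q = -17.9 cm.
The image is virtual, upright and enlarged, on the same side as the object.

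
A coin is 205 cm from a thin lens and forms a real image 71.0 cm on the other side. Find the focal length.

Real image ⇒ d_i = +71.0 cm.
1/f = 1/d_o + 1/d_i = 1/(205) + 1/(71.0) = 0.01896, so f = 52.7 cm.
Since f is positive, the thin lens is converging.

f = 52.7 cm (converging)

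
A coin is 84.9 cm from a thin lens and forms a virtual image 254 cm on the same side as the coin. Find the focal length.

f = 128 cm (converging)

Virtual image ⇒ d_i = −254 cm.
1/f = 1/d_o + 1/d_i = 1/(84.9) + 1/(-254) = 0.007842, so f = 128 cm.
Since f is positive, the thin lens is converging.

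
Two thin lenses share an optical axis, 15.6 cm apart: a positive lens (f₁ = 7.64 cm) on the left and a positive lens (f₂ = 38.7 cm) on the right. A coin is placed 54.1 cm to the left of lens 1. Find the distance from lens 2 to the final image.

Lens 1: 1/d_i1 = 1/f₁ − 1/d_o1 = 1/(7.64) − 1/(54.1) = 0.1124, so d_i1 = 8.896 cm.
The intermediate image is 8.896 cm to the right of lens 1, which is 15.6 − (8.896) = 6.704 cm to the left of lens 2, so d_o2 = +6.704 cm.
Lens 2: 1/d_i2 = 1/f₂ − 1/d_o2 = 1/(38.7) − 1/(6.704) = -0.1233, so d_i2 = -8.11 cm.
The final image is virtual, 8.11 cm to the left of lens 2 (overall magnification ≈ -0.20).

8.11 cm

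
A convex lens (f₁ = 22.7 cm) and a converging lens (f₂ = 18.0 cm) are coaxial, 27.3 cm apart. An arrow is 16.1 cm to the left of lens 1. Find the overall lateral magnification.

m = -0.957

Lens 1: 1/d_i1 = 1/(22.7) − 1/(16.1) = -0.01806, so d_i1 = -55.37 cm; m₁ = −d_i1/d_o1 = +3.439.
d_o2 = 27.3 − (-55.37) = 82.67 cm.
Lens 2: 1/d_i2 = 1/(18.0) − 1/(82.67) = 0.04346, so d_i2 = 23.01 cm; m₂ = −d_i2/d_o2 = -0.2783.
m = m₁·m₂ = (+3.439)(-0.2783) = -0.957.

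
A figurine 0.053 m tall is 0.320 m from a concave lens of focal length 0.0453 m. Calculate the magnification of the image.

m = +0.124

For a concave lens, f = -0.0453 m.
1/d_i = 1/f − 1/d_o = 1/(-0.04530) − 1/(0.320) = -25.20, so d_i = -0.03968 m.
m = −d_i/d_o = −(-0.03968)/(0.320) = +0.124.
The image is virtual, upright and reduced, on the same side as the object.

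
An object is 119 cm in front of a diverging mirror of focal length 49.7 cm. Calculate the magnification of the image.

m = +0.295

For a diverging mirror, f = -49.7 cm.
1/d_i = 1/f − 1/d_o = 1/(-49.70) − 1/(119) = -0.02852, so d_i = -35.06 cm.
m = −d_i/d_o = −(-35.06)/(119) = +0.295.
The image is virtual, upright and reduced, behind the mirror.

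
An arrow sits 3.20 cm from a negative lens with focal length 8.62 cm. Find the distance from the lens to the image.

For a negative lens, f = -8.62 cm.
Lens equation: 1/s_i = 1/f − 1/s_o = 1/(-8.620) − 1/(3.20) = -0.1160 − 0.3125 = -0.4285, so s_i = -2.33 cm.
The image is virtual, upright and reduced, on the same side as the object.

2.33 cm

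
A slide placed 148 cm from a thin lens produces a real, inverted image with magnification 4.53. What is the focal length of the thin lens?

m = −d_i/d_o ⇒ d_i = −m·d_o = −(-4.53)·(148) = 670.4 cm.
1/f = 1/d_o + 1/d_i = 1/(148) + 1/(670.4) = 0.008248, so f = 121 cm.
Since f is positive, the thin lens is converging.

f = 121 cm (converging)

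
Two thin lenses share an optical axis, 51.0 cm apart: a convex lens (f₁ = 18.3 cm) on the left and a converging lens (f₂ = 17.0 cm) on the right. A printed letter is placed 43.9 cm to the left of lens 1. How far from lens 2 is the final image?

127 cm

Lens 1: 1/d_i1 = 1/f₁ − 1/d_o1 = 1/(18.3) − 1/(43.9) = 0.03187, so d_i1 = 31.38 cm.
The intermediate image is 31.38 cm to the right of lens 1, which is 51.0 − (31.38) = 19.62 cm to the left of lens 2, so d_o2 = +19.62 cm.
Lens 2: 1/d_i2 = 1/f₂ − 1/d_o2 = 1/(17.0) − 1/(19.62) = 0.007855, so d_i2 = 127 cm.
The final image is real, 127 cm to the right of lens 2 (overall magnification ≈ 4.6).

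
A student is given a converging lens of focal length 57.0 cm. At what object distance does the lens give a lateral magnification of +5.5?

m = −d_i/d_o ⇒ d_i = −m·d_o.
1/f = 1/d_o + 1/d_i = 1/d_o − 1/(m·d_o) = (1 − 1/m)/d_o, so d_o = f(1 − 1/m) = (57.00)(1 − 1/(+5.5)) = 46.6 cm.

46.6 cm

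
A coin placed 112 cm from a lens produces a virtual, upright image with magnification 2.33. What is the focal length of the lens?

f = 196 cm (converging)

m = −d_i/d_o ⇒ d_i = −m·d_o = −(+2.33)·(112) = -261.0 cm.
1/f = 1/d_o + 1/d_i = 1/(112) + 1/(-261.0) = 0.005097, so f = 196 cm.
Since f is positive, the lens is converging.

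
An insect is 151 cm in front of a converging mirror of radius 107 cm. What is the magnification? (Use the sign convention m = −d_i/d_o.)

f = R/2 = 107/2 = 53.50 cm.
1/d_i = 1/f − 1/d_o = 1/(53.50) − 1/(151) = 0.01207, so d_i = 82.86 cm.
m = −d_i/d_o = −(82.86)/(151) = -0.549.
The image is real, inverted and reduced, in front of the mirror.

m = -0.549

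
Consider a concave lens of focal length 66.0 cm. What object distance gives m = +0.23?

For a concave lens, f = -66.0 cm.
m = −d_i/d_o ⇒ d_i = −m·d_o.
1/f = 1/d_o + 1/d_i = 1/d_o − 1/(m·d_o) = (1 − 1/m)/d_o, so d_o = f(1 − 1/m) = (-66.00)(1 − 1/(+0.23)) = 221 cm.

221 cm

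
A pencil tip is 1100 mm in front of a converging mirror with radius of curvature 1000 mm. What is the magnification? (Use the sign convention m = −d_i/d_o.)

f = R/2 = 1000/2 = 500.0 mm.
1/d_i = 1/f − 1/d_o = 1/(500.0) − 1/(1100) = 0.001091, so d_i = 916.7 mm.
m = −d_i/d_o = −(916.7)/(1100) = -0.833.
The image is real, inverted and reduced, in front of the mirror.

m = -0.833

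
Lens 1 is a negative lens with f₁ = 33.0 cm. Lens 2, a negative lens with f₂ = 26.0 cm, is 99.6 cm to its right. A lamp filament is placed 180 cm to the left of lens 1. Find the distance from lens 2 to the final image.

Lens 1 is diverging, so f₁ = −33.0 cm.
Lens 1: 1/d_i1 = 1/f₁ − 1/d_o1 = 1/(-33.0) − 1/(180) = -0.03586, so d_i1 = -27.89 cm.
The intermediate image is 27.89 cm to the left of lens 1 (virtual), which is 99.6 − (-27.89) = 127.5 cm to the left of lens 2, so d_o2 = +127.5 cm.
Lens 2 is diverging, so f₂ = −26.0 cm.
Lens 2: 1/d_i2 = 1/f₂ − 1/d_o2 = 1/(-26.0) − 1/(127.5) = -0.04630, so d_i2 = -21.6 cm.
The final image is virtual, 21.6 cm to the left of lens 2 (overall magnification ≈ 0.026).

21.6 cm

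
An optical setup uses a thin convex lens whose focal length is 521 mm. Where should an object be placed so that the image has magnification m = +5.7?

430 mm

m = −d_i/d_o ⇒ d_i = −m·d_o.
1/f = 1/d_o + 1/d_i = 1/d_o − 1/(m·d_o) = (1 − 1/m)/d_o, so d_o = f(1 − 1/m) = (521.0)(1 − 1/(+5.7)) = 430 mm.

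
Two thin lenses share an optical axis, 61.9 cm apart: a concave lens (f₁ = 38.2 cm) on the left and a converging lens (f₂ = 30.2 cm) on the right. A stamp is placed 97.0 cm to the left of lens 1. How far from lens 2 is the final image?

45.6 cm

Lens 1 is diverging, so f₁ = −38.2 cm.
Lens 1: 1/d_i1 = 1/f₁ − 1/d_o1 = 1/(-38.2) − 1/(97.0) = -0.03649, so d_i1 = -27.41 cm.
The intermediate image is 27.41 cm to the left of lens 1 (virtual), which is 61.9 − (-27.41) = 89.31 cm to the left of lens 2, so d_o2 = +89.31 cm.
Lens 2: 1/d_i2 = 1/f₂ − 1/d_o2 = 1/(30.2) − 1/(89.31) = 0.02192, so d_i2 = 45.6 cm.
The final image is real, 45.6 cm to the right of lens 2 (overall magnification ≈ -0.14).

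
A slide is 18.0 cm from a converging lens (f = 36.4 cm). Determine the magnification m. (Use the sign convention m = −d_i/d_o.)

m = +1.98

1/d_i = 1/f − 1/d_o = 1/(36.40) − 1/(18.0) = -0.02808, so d_i = -35.61 cm.
m = −d_i/d_o = −(-35.61)/(18.0) = +1.98.
The image is virtual, upright and enlarged, on the same side as the object.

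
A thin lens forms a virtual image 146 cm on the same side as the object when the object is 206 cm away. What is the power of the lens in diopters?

Virtual image ⇒ d_i = −146 cm.
1/f = 1/d_o + 1/d_i = 1/(206) + 1/(-146) = -0.001995 cm⁻¹.
f = -501.3 cm = -5.013 m, so P = 1/f = -0.199 D.

P = -0.199 D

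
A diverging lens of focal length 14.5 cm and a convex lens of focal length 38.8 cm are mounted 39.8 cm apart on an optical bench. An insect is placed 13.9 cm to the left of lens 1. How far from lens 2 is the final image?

Lens 1 is diverging, so f₁ = −14.5 cm.
Lens 1: 1/d_i1 = 1/f₁ − 1/d_o1 = 1/(-14.5) − 1/(13.9) = -0.1409, so d_i1 = -7.097 cm.
The intermediate image is 7.097 cm to the left of lens 1 (virtual), which is 39.8 − (-7.097) = 46.90 cm to the left of lens 2, so d_o2 = +46.90 cm.
Lens 2: 1/d_i2 = 1/f₂ − 1/d_o2 = 1/(38.8) − 1/(46.90) = 0.004451, so d_i2 = 225 cm.
The final image is real, 225 cm to the right of lens 2 (overall magnification ≈ -2.4).

225 cm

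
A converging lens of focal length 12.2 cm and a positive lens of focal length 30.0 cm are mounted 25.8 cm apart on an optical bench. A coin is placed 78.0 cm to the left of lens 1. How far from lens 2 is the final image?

18.2 cm

Lens 1: 1/d_i1 = 1/f₁ − 1/d_o1 = 1/(12.2) − 1/(78.0) = 0.06915, so d_i1 = 14.46 cm.
The intermediate image is 14.46 cm to the right of lens 1, which is 25.8 − (14.46) = 11.34 cm to the left of lens 2, so d_o2 = +11.34 cm.
Lens 2: 1/d_i2 = 1/f₂ − 1/d_o2 = 1/(30.0) − 1/(11.34) = -0.05485, so d_i2 = -18.2 cm.
The final image is virtual, 18.2 cm to the left of lens 2 (overall magnification ≈ -0.30).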